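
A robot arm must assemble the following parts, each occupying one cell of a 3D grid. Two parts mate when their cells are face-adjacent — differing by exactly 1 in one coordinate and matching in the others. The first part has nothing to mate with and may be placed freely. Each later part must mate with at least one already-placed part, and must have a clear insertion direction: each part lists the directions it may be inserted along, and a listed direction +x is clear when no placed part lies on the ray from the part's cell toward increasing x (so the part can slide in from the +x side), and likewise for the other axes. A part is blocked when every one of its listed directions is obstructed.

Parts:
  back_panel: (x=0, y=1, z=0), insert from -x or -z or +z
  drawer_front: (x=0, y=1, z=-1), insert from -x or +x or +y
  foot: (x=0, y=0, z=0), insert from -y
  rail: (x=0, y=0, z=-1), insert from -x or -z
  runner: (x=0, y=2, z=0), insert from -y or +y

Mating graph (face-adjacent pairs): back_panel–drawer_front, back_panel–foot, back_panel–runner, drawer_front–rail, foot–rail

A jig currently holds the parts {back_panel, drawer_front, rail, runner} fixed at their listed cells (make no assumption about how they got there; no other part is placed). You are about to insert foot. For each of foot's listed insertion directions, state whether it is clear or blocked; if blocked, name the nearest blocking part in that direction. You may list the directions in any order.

-y: ray from foot(0, 0, 0) has no placed part ⇒ clear

-y: clear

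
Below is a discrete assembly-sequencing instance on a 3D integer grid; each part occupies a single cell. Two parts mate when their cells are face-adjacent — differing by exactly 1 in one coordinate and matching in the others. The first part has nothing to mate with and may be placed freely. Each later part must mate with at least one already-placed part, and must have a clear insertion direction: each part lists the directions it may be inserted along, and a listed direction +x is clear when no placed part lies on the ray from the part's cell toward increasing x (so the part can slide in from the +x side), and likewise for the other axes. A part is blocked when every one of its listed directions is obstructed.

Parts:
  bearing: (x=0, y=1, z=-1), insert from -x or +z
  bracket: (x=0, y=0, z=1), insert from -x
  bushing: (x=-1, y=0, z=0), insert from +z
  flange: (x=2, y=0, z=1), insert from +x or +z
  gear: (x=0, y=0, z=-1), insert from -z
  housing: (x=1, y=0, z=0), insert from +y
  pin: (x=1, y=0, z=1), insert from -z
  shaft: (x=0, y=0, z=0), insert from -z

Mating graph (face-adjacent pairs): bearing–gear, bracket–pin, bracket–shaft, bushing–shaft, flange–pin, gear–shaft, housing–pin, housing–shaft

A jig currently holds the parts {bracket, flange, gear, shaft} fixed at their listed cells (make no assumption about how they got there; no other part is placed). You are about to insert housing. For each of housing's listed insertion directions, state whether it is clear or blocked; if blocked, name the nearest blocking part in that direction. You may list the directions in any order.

+y: clear

+y: ray from housing(1, 0, 0) has no placed part ⇒ clear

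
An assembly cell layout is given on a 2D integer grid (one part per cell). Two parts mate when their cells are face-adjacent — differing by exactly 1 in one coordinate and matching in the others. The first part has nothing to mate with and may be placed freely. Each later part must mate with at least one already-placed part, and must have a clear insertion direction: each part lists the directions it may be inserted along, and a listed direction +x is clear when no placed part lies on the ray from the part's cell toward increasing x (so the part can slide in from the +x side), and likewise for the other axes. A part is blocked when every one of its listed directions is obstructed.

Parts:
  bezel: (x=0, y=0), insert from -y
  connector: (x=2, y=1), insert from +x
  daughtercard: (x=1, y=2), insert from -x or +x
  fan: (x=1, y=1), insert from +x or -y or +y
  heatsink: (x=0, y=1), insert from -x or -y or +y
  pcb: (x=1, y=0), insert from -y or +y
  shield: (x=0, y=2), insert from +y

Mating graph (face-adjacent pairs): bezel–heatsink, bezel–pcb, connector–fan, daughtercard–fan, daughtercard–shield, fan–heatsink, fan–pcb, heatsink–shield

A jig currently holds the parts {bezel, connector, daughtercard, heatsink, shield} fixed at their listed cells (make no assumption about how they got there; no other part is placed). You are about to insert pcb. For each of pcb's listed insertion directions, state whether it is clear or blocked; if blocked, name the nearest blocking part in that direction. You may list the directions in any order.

-y: ray from pcb(1, 0) has no placed part ⇒ clear
+y: nearest on ray is daughtercard@(1, 2) ⇒ blocked

+y: blocked by daughtercard; -y: clear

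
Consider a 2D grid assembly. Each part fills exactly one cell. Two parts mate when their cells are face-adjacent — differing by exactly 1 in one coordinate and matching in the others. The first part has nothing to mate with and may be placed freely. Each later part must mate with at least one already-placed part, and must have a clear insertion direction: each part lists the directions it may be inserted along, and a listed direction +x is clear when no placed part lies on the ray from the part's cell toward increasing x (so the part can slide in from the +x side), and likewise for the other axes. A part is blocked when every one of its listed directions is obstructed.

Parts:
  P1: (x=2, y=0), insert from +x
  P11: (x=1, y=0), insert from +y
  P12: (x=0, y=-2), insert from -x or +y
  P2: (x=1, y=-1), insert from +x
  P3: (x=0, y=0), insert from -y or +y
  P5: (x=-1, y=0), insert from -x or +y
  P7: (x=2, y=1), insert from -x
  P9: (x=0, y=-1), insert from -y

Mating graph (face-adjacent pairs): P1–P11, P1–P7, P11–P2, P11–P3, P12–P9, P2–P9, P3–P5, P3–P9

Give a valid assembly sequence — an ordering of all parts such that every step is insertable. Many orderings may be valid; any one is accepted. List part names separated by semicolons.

1. P3@(0, 0) [-y clear] — {P3}
2. P11@(1, 0) [+y clear] — {P11, P3}
3. P2@(1, -1) [+x clear] — {P11, P2, P3}
4. P9@(0, -1) [-y clear] — {P11, P2, P3, P9}
5. P12@(0, -2) [-x clear] — {P11, P12, P2, P3, P9}
6. P5@(-1, 0) [-x clear] — {P11, P12, P2, P3, P5, P9}
7. P1@(2, 0) [+x clear] — {P1, P11, P12, P2, P3, P5, P9}
8. P7@(2, 1) [-x clear] — {P1, P11, P12, P2, P3, P5, P7, P9}

P3; P11; P2; P9; P12; P5; P1; P7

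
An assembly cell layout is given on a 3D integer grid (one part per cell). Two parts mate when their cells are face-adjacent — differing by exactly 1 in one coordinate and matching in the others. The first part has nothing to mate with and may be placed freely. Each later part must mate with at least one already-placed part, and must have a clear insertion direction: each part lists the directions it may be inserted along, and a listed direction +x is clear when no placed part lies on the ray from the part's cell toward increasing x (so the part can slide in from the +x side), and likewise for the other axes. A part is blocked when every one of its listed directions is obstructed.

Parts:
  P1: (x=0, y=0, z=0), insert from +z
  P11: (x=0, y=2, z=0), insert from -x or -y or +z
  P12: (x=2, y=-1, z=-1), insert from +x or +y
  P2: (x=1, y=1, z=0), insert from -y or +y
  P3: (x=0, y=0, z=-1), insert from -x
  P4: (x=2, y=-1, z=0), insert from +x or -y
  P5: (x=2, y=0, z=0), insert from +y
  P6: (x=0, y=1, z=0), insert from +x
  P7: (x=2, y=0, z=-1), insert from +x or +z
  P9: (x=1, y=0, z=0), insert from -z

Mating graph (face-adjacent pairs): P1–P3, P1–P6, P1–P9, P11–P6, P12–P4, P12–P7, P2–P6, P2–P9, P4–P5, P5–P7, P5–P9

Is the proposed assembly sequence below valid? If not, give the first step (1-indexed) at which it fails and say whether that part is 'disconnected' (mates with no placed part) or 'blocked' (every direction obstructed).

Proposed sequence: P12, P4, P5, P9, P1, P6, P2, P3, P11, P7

1. P12@(2, -1, -1) [+x clear] — {P12}
2. P4@(2, -1, 0) [+x clear] — {P12, P4}
3. P5@(2, 0, 0) [+y clear] — {P12, P4, P5}
4. P9@(1, 0, 0) [-z clear] — {P12, P4, P5, P9}
5. P1@(0, 0, 0) [+z clear] — {P1, P12, P4, P5, P9}
6. P6@(0, 1, 0) [+x clear] — {P1, P12, P4, P5, P6, P9}
7. P2@(1, 1, 0) [+y clear] — {P1, P12, P2, P4, P5, P6, P9}
8. P3@(0, 0, -1) [-x clear] — {P1, P12, P2, P3, P4, P5, P6, P9}
9. P11@(0, 2, 0) [-x clear] — {P1, P11, P12, P2, P3, P4, P5, P6, P9}
10. P7@(2, 0, -1) [+x clear] — {P1, P11, P12, P2, P3, P4, P5, P6, P7, P9}

Valid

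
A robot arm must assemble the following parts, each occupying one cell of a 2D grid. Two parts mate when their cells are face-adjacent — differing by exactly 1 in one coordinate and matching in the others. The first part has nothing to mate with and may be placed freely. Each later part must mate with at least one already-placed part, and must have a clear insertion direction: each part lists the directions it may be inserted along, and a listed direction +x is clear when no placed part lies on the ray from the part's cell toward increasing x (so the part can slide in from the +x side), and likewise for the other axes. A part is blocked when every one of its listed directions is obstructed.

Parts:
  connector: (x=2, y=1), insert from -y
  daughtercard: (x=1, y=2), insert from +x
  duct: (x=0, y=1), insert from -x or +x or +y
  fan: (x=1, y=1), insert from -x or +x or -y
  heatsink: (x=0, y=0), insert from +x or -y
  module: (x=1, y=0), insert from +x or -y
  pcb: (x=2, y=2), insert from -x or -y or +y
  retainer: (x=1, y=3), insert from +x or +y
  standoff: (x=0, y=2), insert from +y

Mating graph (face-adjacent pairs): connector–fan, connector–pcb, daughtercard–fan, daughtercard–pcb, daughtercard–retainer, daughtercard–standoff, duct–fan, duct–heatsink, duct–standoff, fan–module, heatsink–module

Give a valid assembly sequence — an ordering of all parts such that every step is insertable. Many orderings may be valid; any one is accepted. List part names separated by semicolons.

1. heatsink@(0, 0) [+x clear] — {heatsink}
2. duct@(0, 1) [-x clear] — {duct, heatsink}
3. standoff@(0, 2) [+y clear] — {duct, heatsink, standoff}
4. fan@(1, 1) [+x clear] — {duct, fan, heatsink, standoff}
5. connector@(2, 1) [-y clear] — {connector, duct, fan, heatsink, standoff}
6. daughtercard@(1, 2) [+x clear] — {connector, daughtercard, duct, fan, heatsink, standoff}
7. pcb@(2, 2) [+y clear] — {connector, daughtercard, duct, fan, heatsink, pcb, standoff}
8. module@(1, 0) [+x clear] — {connector, daughtercard, duct, fan, heatsink, module, pcb, standoff}
9. retainer@(1, 3) [+x clear] — {connector, daughtercard, duct, fan, heatsink, module, pcb, retainer, standoff}

heatsink; duct; standoff; fan; connector; daughtercard; pcb; module; retainer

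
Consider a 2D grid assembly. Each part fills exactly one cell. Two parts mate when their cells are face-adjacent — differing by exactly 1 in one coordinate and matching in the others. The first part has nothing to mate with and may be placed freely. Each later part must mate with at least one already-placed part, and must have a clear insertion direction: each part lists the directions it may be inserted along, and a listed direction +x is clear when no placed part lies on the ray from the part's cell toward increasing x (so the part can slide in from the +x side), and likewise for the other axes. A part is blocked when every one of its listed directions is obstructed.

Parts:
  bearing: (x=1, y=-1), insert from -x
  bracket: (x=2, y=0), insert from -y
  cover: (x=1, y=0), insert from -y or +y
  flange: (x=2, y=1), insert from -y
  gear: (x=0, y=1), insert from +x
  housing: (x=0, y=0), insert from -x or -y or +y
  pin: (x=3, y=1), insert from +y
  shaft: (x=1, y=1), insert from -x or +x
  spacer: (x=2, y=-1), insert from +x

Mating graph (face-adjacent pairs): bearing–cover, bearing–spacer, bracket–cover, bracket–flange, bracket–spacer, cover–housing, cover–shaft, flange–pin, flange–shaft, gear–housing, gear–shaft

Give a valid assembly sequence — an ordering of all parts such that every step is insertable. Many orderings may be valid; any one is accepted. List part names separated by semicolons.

bearing; cover; housing; gear; shaft; flange; bracket; spacer; pin

1. bearing@(1, -1) [-x clear] — {bearing}
2. cover@(1, 0) [+y clear] — {bearing, cover}
3. housing@(0, 0) [-x clear] — {bearing, cover, housing}
4. gear@(0, 1) [+x clear] — {bearing, cover, gear, housing}
5. shaft@(1, 1) [+x clear] — {bearing, cover, gear, housing, shaft}
6. flange@(2, 1) [-y clear] — {bearing, cover, flange, gear, housing, shaft}
7. bracket@(2, 0) [-y clear] — {bearing, bracket, cover, flange, gear, housing, shaft}
8. spacer@(2, -1) [+x clear] — {bearing, bracket, cover, flange, gear, housing, shaft, spacer}
9. pin@(3, 1) [+y clear] — {bearing, bracket, cover, flange, gear, housing, pin, shaft, spacer}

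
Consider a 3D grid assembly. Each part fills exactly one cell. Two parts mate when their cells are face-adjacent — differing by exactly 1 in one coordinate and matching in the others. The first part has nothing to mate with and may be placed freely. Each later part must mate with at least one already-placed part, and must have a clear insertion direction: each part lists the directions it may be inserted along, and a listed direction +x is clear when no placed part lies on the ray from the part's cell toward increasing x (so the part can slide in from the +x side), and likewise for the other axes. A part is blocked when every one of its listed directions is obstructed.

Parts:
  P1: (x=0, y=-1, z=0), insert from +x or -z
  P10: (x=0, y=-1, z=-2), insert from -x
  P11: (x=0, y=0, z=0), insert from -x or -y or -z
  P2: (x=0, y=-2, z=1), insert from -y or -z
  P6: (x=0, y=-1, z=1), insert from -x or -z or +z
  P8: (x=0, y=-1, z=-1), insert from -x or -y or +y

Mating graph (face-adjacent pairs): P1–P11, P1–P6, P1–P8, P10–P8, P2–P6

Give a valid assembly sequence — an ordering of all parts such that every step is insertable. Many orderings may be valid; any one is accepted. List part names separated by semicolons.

P8; P1; P11; P10; P6; P2

1. P8@(0, -1, -1) [-x clear] — {P8}
2. P1@(0, -1, 0) [+x clear] — {P1, P8}
3. P11@(0, 0, 0) [-x clear] — {P1, P11, P8}
4. P10@(0, -1, -2) [-x clear] — {P1, P10, P11, P8}
5. P6@(0, -1, 1) [-x clear] — {P1, P10, P11, P6, P8}
6. P2@(0, -2, 1) [-y clear] — {P1, P10, P11, P2, P6, P8}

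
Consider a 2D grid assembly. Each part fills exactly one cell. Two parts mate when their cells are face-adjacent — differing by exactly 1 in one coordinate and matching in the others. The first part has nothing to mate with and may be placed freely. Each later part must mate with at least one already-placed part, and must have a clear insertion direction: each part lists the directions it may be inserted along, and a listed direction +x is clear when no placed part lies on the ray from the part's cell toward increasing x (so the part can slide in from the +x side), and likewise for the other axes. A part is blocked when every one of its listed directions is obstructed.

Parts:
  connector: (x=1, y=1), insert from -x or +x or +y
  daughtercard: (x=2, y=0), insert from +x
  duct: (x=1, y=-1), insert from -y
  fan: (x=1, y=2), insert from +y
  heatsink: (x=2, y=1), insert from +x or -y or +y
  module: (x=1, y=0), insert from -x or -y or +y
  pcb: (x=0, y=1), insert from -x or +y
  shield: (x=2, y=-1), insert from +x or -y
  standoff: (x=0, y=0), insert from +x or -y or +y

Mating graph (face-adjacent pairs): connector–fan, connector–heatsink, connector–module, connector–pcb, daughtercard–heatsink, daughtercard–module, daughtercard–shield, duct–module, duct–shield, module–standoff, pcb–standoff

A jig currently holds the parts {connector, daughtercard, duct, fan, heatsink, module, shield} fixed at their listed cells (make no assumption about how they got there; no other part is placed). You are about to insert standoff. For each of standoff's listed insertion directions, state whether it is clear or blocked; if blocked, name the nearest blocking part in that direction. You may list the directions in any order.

+x: blocked by module; +y: clear; -y: clear

+x: nearest on ray is module@(1, 0) ⇒ blocked
-y: ray from standoff(0, 0) has no placed part ⇒ clear
+y: ray from standoff(0, 0) has no placed part ⇒ clear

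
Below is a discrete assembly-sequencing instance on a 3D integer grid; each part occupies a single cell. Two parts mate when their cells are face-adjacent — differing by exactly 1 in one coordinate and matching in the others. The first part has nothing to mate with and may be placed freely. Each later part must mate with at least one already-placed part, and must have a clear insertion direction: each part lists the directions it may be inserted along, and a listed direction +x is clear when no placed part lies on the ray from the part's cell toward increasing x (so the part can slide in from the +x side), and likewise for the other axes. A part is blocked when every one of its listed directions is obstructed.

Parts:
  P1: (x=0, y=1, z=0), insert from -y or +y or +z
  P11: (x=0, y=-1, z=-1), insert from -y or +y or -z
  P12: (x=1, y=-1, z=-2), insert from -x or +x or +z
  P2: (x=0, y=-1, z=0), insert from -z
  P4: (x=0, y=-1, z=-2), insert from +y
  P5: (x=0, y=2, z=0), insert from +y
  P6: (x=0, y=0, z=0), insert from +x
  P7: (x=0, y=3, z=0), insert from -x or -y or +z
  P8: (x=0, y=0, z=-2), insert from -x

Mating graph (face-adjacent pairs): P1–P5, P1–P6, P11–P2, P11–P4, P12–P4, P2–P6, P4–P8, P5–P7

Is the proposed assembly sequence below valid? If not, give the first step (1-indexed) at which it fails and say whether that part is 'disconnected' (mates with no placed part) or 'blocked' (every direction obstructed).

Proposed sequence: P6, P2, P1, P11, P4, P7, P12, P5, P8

Invalid at step 6 (disconnected)

1. P6@(0, 0, 0) [+x clear] — {P6}
2. P2@(0, -1, 0) [-z clear] — {P2, P6}
3. P1@(0, 1, 0) [+y clear] — {P1, P2, P6}
4. P11@(0, -1, -1) [-y clear] — {P1, P11, P2, P6}
5. P4@(0, -1, -2) [+y clear] — {P1, P11, P2, P4, P6}
6. P7@(0, 3, 0) — no placed neighbour ⇒ disconnected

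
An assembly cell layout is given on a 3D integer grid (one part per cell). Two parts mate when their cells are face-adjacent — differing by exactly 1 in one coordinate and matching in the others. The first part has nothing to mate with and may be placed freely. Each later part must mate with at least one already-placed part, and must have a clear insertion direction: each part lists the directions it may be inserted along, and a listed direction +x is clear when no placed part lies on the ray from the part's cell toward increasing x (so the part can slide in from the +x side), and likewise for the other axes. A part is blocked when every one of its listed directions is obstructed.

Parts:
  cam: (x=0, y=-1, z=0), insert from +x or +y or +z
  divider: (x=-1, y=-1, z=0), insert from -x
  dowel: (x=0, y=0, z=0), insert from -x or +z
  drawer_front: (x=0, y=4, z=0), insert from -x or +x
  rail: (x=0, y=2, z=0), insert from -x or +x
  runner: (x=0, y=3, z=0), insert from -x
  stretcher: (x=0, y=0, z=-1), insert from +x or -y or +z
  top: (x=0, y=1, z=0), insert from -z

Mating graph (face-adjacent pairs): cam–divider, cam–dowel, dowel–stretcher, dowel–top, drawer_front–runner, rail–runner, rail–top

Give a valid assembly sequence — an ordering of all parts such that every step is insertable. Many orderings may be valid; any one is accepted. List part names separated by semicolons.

cam; divider; dowel; stretcher; top; rail; runner; drawer_front

1. cam@(0, -1, 0) [+x clear] — {cam}
2. divider@(-1, -1, 0) [-x clear] — {cam, divider}
3. dowel@(0, 0, 0) [-x clear] — {cam, divider, dowel}
4. stretcher@(0, 0, -1) [+x clear] — {cam, divider, dowel, stretcher}
5. top@(0, 1, 0) [-z clear] — {cam, divider, dowel, stretcher, top}
6. rail@(0, 2, 0) [-x clear] — {cam, divider, dowel, rail, stretcher, top}
7. runner@(0, 3, 0) [-x clear] — {cam, divider, dowel, rail, runner, stretcher, top}
8. drawer_front@(0, 4, 0) [-x clear] — {cam, divider, dowel, drawer_front, rail, runner, stretcher, top}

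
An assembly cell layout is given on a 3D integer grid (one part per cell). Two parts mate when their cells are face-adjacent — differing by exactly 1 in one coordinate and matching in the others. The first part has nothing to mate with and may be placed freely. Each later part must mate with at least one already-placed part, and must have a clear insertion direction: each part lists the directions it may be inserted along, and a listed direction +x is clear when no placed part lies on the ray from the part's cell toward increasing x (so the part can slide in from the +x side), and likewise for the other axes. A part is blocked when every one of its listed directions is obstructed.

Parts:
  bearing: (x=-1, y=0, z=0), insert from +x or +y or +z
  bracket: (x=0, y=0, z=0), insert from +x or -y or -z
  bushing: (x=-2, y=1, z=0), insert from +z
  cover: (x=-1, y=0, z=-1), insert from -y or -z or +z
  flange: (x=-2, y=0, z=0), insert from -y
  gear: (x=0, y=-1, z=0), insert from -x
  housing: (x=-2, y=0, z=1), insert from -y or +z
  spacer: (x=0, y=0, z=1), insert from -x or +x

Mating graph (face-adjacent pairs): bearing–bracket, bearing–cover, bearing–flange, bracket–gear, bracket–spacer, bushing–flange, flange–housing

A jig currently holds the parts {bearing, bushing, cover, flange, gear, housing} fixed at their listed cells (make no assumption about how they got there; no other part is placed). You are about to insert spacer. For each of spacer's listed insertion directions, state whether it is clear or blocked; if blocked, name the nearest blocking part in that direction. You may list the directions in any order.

-x: nearest on ray is housing@(-2, 0, 1) ⇒ blocked
+x: ray from spacer(0, 0, 1) has no placed part ⇒ clear

+x: clear; -x: blocked by housing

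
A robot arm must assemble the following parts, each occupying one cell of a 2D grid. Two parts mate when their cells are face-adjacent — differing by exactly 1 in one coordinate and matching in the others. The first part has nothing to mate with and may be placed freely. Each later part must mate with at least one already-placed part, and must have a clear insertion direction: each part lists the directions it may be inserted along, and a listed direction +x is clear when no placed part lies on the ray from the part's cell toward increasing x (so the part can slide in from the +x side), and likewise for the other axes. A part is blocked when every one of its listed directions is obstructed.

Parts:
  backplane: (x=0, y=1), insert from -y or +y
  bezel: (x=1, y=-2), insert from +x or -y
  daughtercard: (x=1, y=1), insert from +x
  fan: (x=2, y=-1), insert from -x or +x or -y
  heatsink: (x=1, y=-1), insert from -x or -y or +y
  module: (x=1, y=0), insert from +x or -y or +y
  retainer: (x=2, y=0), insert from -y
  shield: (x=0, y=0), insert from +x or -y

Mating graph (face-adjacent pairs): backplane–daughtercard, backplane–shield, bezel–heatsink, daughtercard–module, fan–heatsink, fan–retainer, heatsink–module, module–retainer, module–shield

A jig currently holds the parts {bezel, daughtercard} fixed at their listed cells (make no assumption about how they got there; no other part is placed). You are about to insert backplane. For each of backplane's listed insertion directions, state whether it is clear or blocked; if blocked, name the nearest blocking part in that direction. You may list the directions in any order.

+y: clear; -y: clear

-y: ray from backplane(0, 1) has no placed part ⇒ clear
+y: ray from backplane(0, 1) has no placed part ⇒ clear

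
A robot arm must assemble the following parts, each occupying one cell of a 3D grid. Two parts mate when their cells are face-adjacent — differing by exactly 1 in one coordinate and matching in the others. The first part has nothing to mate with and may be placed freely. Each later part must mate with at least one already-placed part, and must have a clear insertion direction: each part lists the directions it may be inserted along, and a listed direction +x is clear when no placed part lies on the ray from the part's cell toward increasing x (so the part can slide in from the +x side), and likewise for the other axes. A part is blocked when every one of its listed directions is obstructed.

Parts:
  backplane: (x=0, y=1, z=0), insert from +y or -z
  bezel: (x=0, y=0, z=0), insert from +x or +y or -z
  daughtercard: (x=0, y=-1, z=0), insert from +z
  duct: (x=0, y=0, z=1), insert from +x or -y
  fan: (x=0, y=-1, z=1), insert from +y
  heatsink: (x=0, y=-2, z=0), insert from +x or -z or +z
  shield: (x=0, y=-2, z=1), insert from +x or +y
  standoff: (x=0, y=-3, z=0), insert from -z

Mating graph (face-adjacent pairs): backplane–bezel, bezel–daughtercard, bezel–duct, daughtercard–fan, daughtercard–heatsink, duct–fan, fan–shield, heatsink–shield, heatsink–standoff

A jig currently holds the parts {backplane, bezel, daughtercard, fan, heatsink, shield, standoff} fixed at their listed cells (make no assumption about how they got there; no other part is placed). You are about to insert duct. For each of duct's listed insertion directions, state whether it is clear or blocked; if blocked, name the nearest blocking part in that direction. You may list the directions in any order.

+x: clear; -y: blocked by fan

+x: ray from duct(0, 0, 1) has no placed part ⇒ clear
-y: nearest on ray is fan@(0, -1, 1) ⇒ blocked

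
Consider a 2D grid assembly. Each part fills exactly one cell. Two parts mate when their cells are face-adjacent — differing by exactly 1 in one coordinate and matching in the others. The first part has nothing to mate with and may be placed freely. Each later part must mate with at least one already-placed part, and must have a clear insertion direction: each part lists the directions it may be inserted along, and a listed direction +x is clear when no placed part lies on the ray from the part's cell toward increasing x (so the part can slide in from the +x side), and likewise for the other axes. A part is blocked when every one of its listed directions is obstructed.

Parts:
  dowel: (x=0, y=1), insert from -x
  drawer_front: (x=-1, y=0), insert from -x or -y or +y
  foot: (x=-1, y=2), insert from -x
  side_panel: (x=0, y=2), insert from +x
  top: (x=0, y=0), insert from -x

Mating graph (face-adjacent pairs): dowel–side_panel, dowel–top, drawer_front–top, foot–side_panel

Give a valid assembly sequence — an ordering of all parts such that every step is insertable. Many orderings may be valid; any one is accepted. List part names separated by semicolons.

1. side_panel@(0, 2) [+x clear] — {side_panel}
2. dowel@(0, 1) [-x clear] — {dowel, side_panel}
3. foot@(-1, 2) [-x clear] — {dowel, foot, side_panel}
4. top@(0, 0) [-x clear] — {dowel, foot, side_panel, top}
5. drawer_front@(-1, 0) [-x clear] — {dowel, drawer_front, foot, side_panel, top}

side_panel; dowel; foot; top; drawer_front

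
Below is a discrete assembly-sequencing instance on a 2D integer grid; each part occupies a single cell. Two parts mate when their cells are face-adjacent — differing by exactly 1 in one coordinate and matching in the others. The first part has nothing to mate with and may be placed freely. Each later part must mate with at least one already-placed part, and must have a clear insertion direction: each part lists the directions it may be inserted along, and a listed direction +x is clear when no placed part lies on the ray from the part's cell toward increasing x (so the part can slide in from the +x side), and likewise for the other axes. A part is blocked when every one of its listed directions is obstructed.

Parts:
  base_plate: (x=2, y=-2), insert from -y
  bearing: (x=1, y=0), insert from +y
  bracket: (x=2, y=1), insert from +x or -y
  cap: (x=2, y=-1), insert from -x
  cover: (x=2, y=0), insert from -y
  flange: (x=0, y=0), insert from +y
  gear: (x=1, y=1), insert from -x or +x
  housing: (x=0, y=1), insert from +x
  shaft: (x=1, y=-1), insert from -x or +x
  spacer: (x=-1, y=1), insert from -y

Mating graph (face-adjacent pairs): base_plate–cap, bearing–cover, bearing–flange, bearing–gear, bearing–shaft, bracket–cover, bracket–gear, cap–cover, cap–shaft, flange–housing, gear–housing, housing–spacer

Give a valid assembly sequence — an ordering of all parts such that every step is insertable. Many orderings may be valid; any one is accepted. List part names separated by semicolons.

flange; housing; spacer; bearing; gear; bracket; cover; cap; shaft; base_plate

1. flange@(0, 0) [+y clear] — {flange}
2. housing@(0, 1) [+x clear] — {flange, housing}
3. spacer@(-1, 1) [-y clear] — {flange, housing, spacer}
4. bearing@(1, 0) [+y clear] — {bearing, flange, housing, spacer}
5. gear@(1, 1) [+x clear] — {bearing, flange, gear, housing, spacer}
6. bracket@(2, 1) [+x clear] — {bearing, bracket, flange, gear, housing, spacer}
7. cover@(2, 0) [-y clear] — {bearing, bracket, cover, flange, gear, housing, spacer}
8. cap@(2, -1) [-x clear] — {bearing, bracket, cap, cover, flange, gear, housing, spacer}
9. shaft@(1, -1) [-x clear] — {bearing, bracket, cap, cover, flange, gear, housing, shaft, spacer}
10. base_plate@(2, -2) [-y clear] — {base_plate, bearing, bracket, cap, cover, flange, gear, housing, shaft, spacer}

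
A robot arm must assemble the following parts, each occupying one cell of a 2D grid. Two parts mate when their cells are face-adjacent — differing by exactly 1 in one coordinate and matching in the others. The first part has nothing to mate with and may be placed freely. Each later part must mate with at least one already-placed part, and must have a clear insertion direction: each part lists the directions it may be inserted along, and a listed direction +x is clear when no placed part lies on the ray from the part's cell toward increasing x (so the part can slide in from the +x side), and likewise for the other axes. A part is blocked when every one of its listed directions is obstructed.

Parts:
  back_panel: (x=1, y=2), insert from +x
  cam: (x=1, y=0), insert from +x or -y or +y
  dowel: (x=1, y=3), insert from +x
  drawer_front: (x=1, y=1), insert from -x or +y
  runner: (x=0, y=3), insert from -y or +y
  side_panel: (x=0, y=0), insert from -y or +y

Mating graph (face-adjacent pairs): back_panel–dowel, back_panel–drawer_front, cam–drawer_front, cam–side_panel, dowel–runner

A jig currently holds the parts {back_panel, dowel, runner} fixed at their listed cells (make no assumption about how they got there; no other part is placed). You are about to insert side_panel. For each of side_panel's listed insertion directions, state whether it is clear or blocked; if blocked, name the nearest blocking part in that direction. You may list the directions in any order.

+y: blocked by runner; -y: clear

-y: ray from side_panel(0, 0) has no placed part ⇒ clear
+y: nearest on ray is runner@(0, 3) ⇒ blocked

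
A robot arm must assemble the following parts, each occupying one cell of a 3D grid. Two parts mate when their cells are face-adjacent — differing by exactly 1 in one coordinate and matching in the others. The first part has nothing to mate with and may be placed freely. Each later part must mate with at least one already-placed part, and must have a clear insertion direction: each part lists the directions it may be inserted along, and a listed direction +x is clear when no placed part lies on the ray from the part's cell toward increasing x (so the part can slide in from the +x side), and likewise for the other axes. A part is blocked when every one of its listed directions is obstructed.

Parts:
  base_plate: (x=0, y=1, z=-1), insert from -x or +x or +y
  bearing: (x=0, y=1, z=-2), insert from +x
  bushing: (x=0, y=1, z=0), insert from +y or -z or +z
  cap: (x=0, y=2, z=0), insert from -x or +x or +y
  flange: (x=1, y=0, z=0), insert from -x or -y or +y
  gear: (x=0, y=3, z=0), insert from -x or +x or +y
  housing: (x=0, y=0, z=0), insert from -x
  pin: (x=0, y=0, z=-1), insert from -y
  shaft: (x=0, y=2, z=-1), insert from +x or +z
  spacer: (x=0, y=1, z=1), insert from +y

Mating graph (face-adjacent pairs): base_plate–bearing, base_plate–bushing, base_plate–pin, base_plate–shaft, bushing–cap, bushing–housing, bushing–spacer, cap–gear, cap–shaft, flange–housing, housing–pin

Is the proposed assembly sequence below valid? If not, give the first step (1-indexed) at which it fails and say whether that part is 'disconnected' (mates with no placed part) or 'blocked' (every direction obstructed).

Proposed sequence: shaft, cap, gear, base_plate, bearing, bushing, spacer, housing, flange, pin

Valid

1. shaft@(0, 2, -1) [+x clear] — {shaft}
2. cap@(0, 2, 0) [-x clear] — {cap, shaft}
3. gear@(0, 3, 0) [-x clear] — {cap, gear, shaft}
4. base_plate@(0, 1, -1) [-x clear] — {base_plate, cap, gear, shaft}
5. bearing@(0, 1, -2) [+x clear] — {base_plate, bearing, cap, gear, shaft}
6. bushing@(0, 1, 0) [+z clear] — {base_plate, bearing, bushing, cap, gear, shaft}
7. spacer@(0, 1, 1) [+y clear] — {base_plate, bearing, bushing, cap, gear, shaft, spacer}
8. housing@(0, 0, 0) [-x clear] — {base_plate, bearing, bushing, cap, gear, housing, shaft, spacer}
9. flange@(1, 0, 0) [-y clear] — {base_plate, bearing, bushing, cap, flange, gear, housing, shaft, spacer}
10. pin@(0, 0, -1) [-y clear] — {base_plate, bearing, bushing, cap, flange, gear, housing, pin, shaft, spacer}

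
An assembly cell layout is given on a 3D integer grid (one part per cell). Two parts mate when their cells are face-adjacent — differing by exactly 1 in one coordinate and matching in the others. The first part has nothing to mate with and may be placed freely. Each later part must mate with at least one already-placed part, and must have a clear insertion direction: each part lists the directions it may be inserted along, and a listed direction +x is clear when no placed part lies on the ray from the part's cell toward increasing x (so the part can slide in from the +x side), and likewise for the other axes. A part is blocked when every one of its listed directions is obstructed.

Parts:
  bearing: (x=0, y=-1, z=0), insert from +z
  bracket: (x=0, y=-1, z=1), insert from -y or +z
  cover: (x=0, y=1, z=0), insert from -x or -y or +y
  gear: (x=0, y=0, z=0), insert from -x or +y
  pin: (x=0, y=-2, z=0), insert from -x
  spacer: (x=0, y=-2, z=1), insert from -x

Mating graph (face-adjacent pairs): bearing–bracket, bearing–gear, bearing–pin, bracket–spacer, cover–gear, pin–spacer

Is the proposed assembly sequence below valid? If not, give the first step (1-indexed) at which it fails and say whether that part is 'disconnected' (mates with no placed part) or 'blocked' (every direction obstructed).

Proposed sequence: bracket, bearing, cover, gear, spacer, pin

Invalid at step 2 (blocked)

1. bracket@(0, -1, 1) [-y clear] — {bracket}
2. bearing@(0, -1, 0) — +z all obstructed ⇒ blocked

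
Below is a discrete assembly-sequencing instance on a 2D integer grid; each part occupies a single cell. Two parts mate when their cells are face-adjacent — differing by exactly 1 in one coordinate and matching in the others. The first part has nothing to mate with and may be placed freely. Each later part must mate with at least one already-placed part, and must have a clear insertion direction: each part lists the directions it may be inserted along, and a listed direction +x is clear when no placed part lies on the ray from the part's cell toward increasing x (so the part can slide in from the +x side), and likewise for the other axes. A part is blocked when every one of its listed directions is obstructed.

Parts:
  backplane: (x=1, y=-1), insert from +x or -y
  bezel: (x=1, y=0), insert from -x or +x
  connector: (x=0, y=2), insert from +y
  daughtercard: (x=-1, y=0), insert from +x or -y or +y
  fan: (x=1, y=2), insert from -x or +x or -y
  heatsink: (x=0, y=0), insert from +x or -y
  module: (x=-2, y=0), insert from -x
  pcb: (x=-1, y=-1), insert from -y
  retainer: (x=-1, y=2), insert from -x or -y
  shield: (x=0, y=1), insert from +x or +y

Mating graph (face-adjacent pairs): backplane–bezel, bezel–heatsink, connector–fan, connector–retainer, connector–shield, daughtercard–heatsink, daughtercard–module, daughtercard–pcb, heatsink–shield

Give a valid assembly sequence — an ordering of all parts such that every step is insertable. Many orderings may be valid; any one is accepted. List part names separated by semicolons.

bezel; backplane; heatsink; daughtercard; shield; connector; fan; module; pcb; retainer

1. bezel@(1, 0) [-x clear] — {bezel}
2. backplane@(1, -1) [+x clear] — {backplane, bezel}
3. heatsink@(0, 0) [-y clear] — {backplane, bezel, heatsink}
4. daughtercard@(-1, 0) [-y clear] — {backplane, bezel, daughtercard, heatsink}
5. shield@(0, 1) [+x clear] — {backplane, bezel, daughtercard, heatsink, shield}
6. connector@(0, 2) [+y clear] — {backplane, bezel, connector, daughtercard, heatsink, shield}
7. fan@(1, 2) [+x clear] — {backplane, bezel, connector, daughtercard, fan, heatsink, shield}
8. module@(-2, 0) [-x clear] — {backplane, bezel, connector, daughtercard, fan, heatsink, module, shield}
9. pcb@(-1, -1) [-y clear] — {backplane, bezel, connector, daughtercard, fan, heatsink, module, pcb, shield}
10. retainer@(-1, 2) [-x clear] — {backplane, bezel, connector, daughtercard, fan, heatsink, module, pcb, retainer, shield}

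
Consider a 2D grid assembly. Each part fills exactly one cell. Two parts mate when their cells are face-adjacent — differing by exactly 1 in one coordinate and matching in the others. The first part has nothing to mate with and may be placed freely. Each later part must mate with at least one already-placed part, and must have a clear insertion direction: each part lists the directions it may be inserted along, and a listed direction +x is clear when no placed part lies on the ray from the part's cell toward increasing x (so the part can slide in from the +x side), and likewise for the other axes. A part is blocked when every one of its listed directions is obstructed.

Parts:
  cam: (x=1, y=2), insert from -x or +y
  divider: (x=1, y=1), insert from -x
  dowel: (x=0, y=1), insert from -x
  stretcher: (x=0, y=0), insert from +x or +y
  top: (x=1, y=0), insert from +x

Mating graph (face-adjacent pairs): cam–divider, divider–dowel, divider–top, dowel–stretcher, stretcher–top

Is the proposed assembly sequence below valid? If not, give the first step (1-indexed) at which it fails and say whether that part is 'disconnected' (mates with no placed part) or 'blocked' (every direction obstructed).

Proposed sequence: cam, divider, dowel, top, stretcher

1. cam@(1, 2) [-x clear] — {cam}
2. divider@(1, 1) [-x clear] — {cam, divider}
3. dowel@(0, 1) [-x clear] — {cam, divider, dowel}
4. top@(1, 0) [+x clear] — {cam, divider, dowel, top}
5. stretcher@(0, 0) — +x/+y all obstructed ⇒ blocked

Invalid at step 5 (blocked)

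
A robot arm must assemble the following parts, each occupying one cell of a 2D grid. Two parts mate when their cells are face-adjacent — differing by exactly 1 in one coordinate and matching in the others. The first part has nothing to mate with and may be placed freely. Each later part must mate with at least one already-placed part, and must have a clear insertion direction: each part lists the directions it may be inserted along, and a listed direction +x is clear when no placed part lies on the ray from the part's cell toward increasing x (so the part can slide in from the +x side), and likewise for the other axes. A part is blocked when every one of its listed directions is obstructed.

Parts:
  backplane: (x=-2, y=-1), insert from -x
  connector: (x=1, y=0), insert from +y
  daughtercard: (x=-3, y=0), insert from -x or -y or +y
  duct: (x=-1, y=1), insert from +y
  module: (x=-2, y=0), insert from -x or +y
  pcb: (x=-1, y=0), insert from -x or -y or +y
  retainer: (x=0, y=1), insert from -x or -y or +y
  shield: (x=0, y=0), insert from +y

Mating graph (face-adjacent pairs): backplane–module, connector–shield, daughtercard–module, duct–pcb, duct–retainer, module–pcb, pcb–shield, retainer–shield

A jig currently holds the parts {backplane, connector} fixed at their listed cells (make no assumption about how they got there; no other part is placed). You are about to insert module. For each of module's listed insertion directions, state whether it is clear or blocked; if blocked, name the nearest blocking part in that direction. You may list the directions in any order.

-x: ray from module(-2, 0) has no placed part ⇒ clear
+y: ray from module(-2, 0) has no placed part ⇒ clear

+y: clear; -x: clear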